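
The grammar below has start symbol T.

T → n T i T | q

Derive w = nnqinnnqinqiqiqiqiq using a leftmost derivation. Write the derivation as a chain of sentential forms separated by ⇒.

T ⇒ nTiT   [T → n T i T]
nTiT ⇒ nnTiTiT   [T → n T i T]
nnTiTiT ⇒ nnqiTiT   [T → q]
nnqiTiT ⇒ nnqinTiTiT   [T → n T i T]
nnqinTiTiT ⇒ nnqinnTiTiTiT   [T → n T i T]
nnqinnTiTiTiT ⇒ nnqinnnTiTiTiTiT   [T → n T i T]
nnqinnnTiTiTiTiT ⇒ nnqinnnqiTiTiTiT   [T → q]
nnqinnnqiTiTiTiT ⇒ nnqinnnqinTiTiTiTiT   [T → n T i T]
nnqinnnqinTiTiTiTiT ⇒ nnqinnnqinqiTiTiTiT   [T → q]
nnqinnnqinqiTiTiTiT ⇒ nnqinnnqinqiqiTiTiT   [T → q]
nnqinnnqinqiqiTiTiT ⇒ nnqinnnqinqiqiqiTiT   [T → q]
nnqinnnqinqiqiqiTiT ⇒ nnqinnnqinqiqiqiqiT   [T → q]
nnqinnnqinqiqiqiqiT ⇒ nnqinnnqinqiqiqiqiq   [T → q]

T ⇒ nTiT ⇒ nnTiTiT ⇒ nnqiTiT ⇒ nnqinTiTiT ⇒ nnqinnTiTiTiT ⇒ nnqinnnTiTiTiTiT ⇒ nnqinnnqiTiTiTiT ⇒ nnqinnnqinTiTiTiTiT ⇒ nnqinnnqinqiTiTiTiT ⇒ nnqinnnqinqiqiTiTiT ⇒ nnqinnnqinqiqiqiTiT ⇒ nnqinnnqinqiqiqiqiT ⇒ nnqinnnqinqiqiqiqiq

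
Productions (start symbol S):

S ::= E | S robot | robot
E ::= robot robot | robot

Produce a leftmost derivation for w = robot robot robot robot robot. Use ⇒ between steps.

S ⇒ S robot   [S ::= S robot]
S robot ⇒ S robot robot   [S ::= S robot]
S robot robot ⇒ S robot robot robot   [S ::= S robot]
S robot robot robot ⇒ S robot robot robot robot   [S ::= S robot]
S robot robot robot robot ⇒ robot robot robot robot robot   [S ::= robot]

S ⇒ S robot ⇒ S robot robot ⇒ S robot robot robot ⇒ S robot robot robot robot ⇒ robot robot robot robot robot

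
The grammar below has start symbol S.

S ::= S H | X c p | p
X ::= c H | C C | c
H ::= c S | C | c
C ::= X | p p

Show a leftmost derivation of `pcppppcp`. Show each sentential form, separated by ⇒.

S ⇒ SH ⇒ pH ⇒ pcS ⇒ pcXcp ⇒ pcCCcp ⇒ pcppCcp ⇒ pcppppcp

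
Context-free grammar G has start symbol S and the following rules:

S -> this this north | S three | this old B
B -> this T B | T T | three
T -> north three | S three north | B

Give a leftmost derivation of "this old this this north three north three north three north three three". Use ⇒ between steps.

S ⇒ this old B   [S -> this old B]
this old B ⇒ this old this T B   [B -> this T B]
this old this T B ⇒ this old this B B   [T -> B]
this old this B B ⇒ this old this T T B   [B -> T T]
this old this T T B ⇒ this old this B T B   [T -> B]
this old this B T B ⇒ this old this this T B T B   [B -> this T B]
this old this this T B T B ⇒ this old this this north three B T B   [T -> north three]
this old this this north three B T B ⇒ this old this this north three T T T B   [B -> T T]
this old this this north three T T T B ⇒ this old this this north three north three T T B   [T -> north three]
this old this this north three north three T T B ⇒ this old this this north three north three north three T B   [T -> north three]
this old this this north three north three north three T B ⇒ this old this this north three north three north three north three B   [T -> north three]
this old this this north three north three north three north three B ⇒ this old this this north three north three north three north three three   [B -> three]

S ⇒ this old B ⇒ this old this T B ⇒ this old this B B ⇒ this old this T T B ⇒ this old this B T B ⇒ this old this this T B T B ⇒ this old this this north three B T B ⇒ this old this this north three T T T B ⇒ this old this this north three north three T T B ⇒ this old this this north three north three north three T B ⇒ this old this this north three north three north three north three B ⇒ this old this this north three north three north three north three three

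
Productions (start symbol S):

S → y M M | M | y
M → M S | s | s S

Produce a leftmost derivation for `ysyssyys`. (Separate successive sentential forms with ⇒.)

S ⇒ yMM   [S → y M M]
yMM ⇒ ysSM   [M → s S]
ysSM ⇒ ysyMMM   [S → y M M]
ysyMMM ⇒ ysysMM   [M → s]
ysysMM ⇒ ysysMSM   [M → M S]
ysysMSM ⇒ ysysMSSM   [M → M S]
ysysMSSM ⇒ ysyssSSM   [M → s]
ysyssSSM ⇒ ysyssySM   [S → y]
ysyssySM ⇒ ysyssyyM   [S → y]
ysyssyyM ⇒ ysyssyys   [M → s]

S⇒yMM⇒ysSM⇒ysyMMM⇒ysysMM⇒ysysMSM⇒ysysMSSM⇒ysyssSSM⇒ysyssySM⇒ysyssyyM⇒ysyssyys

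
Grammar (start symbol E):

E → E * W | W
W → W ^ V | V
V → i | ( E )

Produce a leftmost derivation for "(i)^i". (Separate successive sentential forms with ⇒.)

E ⇒ W ⇒ W^V ⇒ V^V ⇒ (E)^V ⇒ (W)^V ⇒ (V)^V ⇒ (i)^V ⇒ (i)^i

E ⇒ W   [E → W]
W ⇒ W^V   [W → W ^ V]
W^V ⇒ V^V   [W → V]
V^V ⇒ (E)^V   [V → ( E )]
(E)^V ⇒ (W)^V   [E → W]
(W)^V ⇒ (V)^V   [W → V]
(V)^V ⇒ (i)^V   [V → i]
(i)^V ⇒ (i)^i   [V → i]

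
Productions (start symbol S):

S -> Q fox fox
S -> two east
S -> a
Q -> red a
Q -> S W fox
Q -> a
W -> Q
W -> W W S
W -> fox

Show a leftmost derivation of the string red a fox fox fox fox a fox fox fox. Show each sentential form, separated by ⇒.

S ⇒ Q fox fox ⇒ S W fox fox fox ⇒ Q fox fox W fox fox fox ⇒ red a fox fox W fox fox fox ⇒ red a fox fox W W S fox fox fox ⇒ red a fox fox fox W S fox fox fox ⇒ red a fox fox fox fox S fox fox fox ⇒ red a fox fox fox fox a fox fox fox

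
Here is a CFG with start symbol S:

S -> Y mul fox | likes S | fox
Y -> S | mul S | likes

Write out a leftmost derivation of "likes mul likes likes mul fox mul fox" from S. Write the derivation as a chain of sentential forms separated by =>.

S => likes S => likes Y mul fox => likes mul S mul fox => likes mul likes S mul fox => likes mul likes Y mul fox mul fox => likes mul likes likes mul fox mul fox

S => likes S   [S -> likes S]
likes S => likes Y mul fox   [S -> Y mul fox]
likes Y mul fox => likes mul S mul fox   [Y -> mul S]
likes mul S mul fox => likes mul likes S mul fox   [S -> likes S]
likes mul likes S mul fox => likes mul likes Y mul fox mul fox   [S -> Y mul fox]
likes mul likes Y mul fox mul fox => likes mul likes likes mul fox mul fox   [Y -> likes]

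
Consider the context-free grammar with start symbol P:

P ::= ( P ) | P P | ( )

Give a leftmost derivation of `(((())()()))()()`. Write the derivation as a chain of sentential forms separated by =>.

P=>PP=>PPP=>(P)PP=>((P))PP=>((PP))PP=>((PPP))PP=>(((P)PP))PP=>(((())PP))PP=>(((())()P))PP=>(((())()()))PP=>(((())()()))()P=>(((())()()))()()

P => PP   [P ::= P P]
PP => PPP   [P ::= P P]
PPP => (P)PP   [P ::= ( P )]
(P)PP => ((P))PP   [P ::= ( P )]
((P))PP => ((PP))PP   [P ::= P P]
((PP))PP => ((PPP))PP   [P ::= P P]
((PPP))PP => (((P)PP))PP   [P ::= ( P )]
(((P)PP))PP => (((())PP))PP   [P ::= ( )]
(((())PP))PP => (((())()P))PP   [P ::= ( )]
(((())()P))PP => (((())()()))PP   [P ::= ( )]
(((())()()))PP => (((())()()))()P   [P ::= ( )]
(((())()()))()P => (((())()()))()()   [P ::= ( )]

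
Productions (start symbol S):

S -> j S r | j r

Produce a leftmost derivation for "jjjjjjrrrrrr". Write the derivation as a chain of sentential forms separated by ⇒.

S ⇒ jSr   [S -> j S r]
jSr ⇒ jjSrr   [S -> j S r]
jjSrr ⇒ jjjSrrr   [S -> j S r]
jjjSrrr ⇒ jjjjSrrrr   [S -> j S r]
jjjjSrrrr ⇒ jjjjjSrrrrr   [S -> j S r]
jjjjjSrrrrr ⇒ jjjjjjrrrrrr   [S -> j r]

S ⇒ jSr ⇒ jjSrr ⇒ jjjSrrr ⇒ jjjjSrrrr ⇒ jjjjjSrrrrr ⇒ jjjjjjrrrrrr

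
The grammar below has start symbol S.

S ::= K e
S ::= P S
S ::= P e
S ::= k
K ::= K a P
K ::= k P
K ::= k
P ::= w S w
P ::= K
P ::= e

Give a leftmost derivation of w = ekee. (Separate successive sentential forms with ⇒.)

S ⇒ PS ⇒ eS ⇒ eKe ⇒ ekPe ⇒ ekee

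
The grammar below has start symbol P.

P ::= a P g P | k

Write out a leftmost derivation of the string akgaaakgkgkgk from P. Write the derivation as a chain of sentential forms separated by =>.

P=>aPgP=>akgP=>akgaPgP=>akgaaPgPgP=>akgaaaPgPgPgP=>akgaaakgPgPgP=>akgaaakgkgPgP=>akgaaakgkgkgP=>akgaaakgkgkgk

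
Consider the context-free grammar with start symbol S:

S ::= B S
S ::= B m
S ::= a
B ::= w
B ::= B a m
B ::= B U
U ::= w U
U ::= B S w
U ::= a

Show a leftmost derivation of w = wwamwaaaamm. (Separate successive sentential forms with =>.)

S => BS => wS => wBS => wBamS => wwamS => wwamBm => wwamBamm => wwamBUamm => wwamBUUamm => wwamBUUUamm => wwamwUUUamm => wwamwaUUamm => wwamwaaUamm => wwamwaaaamm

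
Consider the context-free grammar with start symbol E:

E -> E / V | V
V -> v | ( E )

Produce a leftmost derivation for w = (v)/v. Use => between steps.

E => E/V => V/V => (E)/V => (V)/V => (v)/V => (v)/v

E => E/V   [E -> E / V]
E/V => V/V   [E -> V]
V/V => (E)/V   [V -> ( E )]
(E)/V => (V)/V   [E -> V]
(V)/V => (v)/V   [V -> v]
(v)/V => (v)/v   [V -> v]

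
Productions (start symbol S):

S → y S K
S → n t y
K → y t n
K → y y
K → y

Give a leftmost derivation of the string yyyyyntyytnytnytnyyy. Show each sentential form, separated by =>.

S => ySK   [S → y S K]
ySK => yySKK   [S → y S K]
yySKK => yyySKKK   [S → y S K]
yyySKKK => yyyySKKKK   [S → y S K]
yyyySKKKK => yyyyySKKKKK   [S → y S K]
yyyyySKKKKK => yyyyyntyKKKKK   [S → n t y]
yyyyyntyKKKKK => yyyyyntyytnKKKK   [K → y t n]
yyyyyntyytnKKKK => yyyyyntyytnytnKKK   [K → y t n]
yyyyyntyytnytnKKK => yyyyyntyytnytnytnKK   [K → y t n]
yyyyyntyytnytnytnKK => yyyyyntyytnytnytnyyK   [K → y y]
yyyyyntyytnytnytnyyK => yyyyyntyytnytnytnyyy   [K → y]

S=>ySK=>yySKK=>yyySKKK=>yyyySKKKK=>yyyyySKKKKK=>yyyyyntyKKKKK=>yyyyyntyytnKKKK=>yyyyyntyytnytnKKK=>yyyyyntyytnytnytnKK=>yyyyyntyytnytnytnyyK=>yyyyyntyytnytnytnyyy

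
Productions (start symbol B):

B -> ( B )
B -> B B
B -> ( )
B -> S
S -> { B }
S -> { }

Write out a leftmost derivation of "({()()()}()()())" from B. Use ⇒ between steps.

B ⇒ (B)   [B -> ( B )]
(B) ⇒ (BB)   [B -> B B]
(BB) ⇒ (BBB)   [B -> B B]
(BBB) ⇒ (BBBB)   [B -> B B]
(BBBB) ⇒ (SBBB)   [B -> S]
(SBBB) ⇒ ({B}BBB)   [S -> { B }]
({B}BBB) ⇒ ({BB}BBB)   [B -> B B]
({BB}BBB) ⇒ ({BBB}BBB)   [B -> B B]
({BBB}BBB) ⇒ ({()BB}BBB)   [B -> ( )]
({()BB}BBB) ⇒ ({()()B}BBB)   [B -> ( )]
({()()B}BBB) ⇒ ({()()()}BBB)   [B -> ( )]
({()()()}BBB) ⇒ ({()()()}()BB)   [B -> ( )]
({()()()}()BB) ⇒ ({()()()}()()B)   [B -> ( )]
({()()()}()()B) ⇒ ({()()()}()()())   [B -> ( )]

B⇒(B)⇒(BB)⇒(BBB)⇒(BBBB)⇒(SBBB)⇒({B}BBB)⇒({BB}BBB)⇒({BBB}BBB)⇒({()BB}BBB)⇒({()()B}BBB)⇒({()()()}BBB)⇒({()()()}()BB)⇒({()()()}()()B)⇒({()()()}()()())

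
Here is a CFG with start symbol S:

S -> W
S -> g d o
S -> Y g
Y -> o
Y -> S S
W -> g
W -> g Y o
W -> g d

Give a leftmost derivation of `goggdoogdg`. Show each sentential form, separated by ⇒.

S ⇒ Yg ⇒ SSg ⇒ WSg ⇒ gYoSg ⇒ gSSoSg ⇒ gYgSoSg ⇒ gogSoSg ⇒ goggdooSg ⇒ goggdooWg ⇒ goggdoogdg

S ⇒ Yg   [S -> Y g]
Yg ⇒ SSg   [Y -> S S]
SSg ⇒ WSg   [S -> W]
WSg ⇒ gYoSg   [W -> g Y o]
gYoSg ⇒ gSSoSg   [Y -> S S]
gSSoSg ⇒ gYgSoSg   [S -> Y g]
gYgSoSg ⇒ gogSoSg   [Y -> o]
gogSoSg ⇒ goggdooSg   [S -> g d o]
goggdooSg ⇒ goggdooWg   [S -> W]
goggdooWg ⇒ goggdoogdg   [W -> g d]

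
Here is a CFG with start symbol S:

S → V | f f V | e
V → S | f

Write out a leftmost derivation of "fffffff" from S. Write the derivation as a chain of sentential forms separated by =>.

S => ffV => ffS => ffffV => ffffS => ffffffV => fffffff

S => ffV   [S → f f V]
ffV => ffS   [V → S]
ffS => ffffV   [S → f f V]
ffffV => ffffS   [V → S]
ffffS => ffffffV   [S → f f V]
ffffffV => fffffff   [V → f]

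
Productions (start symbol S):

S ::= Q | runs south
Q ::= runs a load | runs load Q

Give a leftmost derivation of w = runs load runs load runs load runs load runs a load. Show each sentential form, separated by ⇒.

S ⇒ Q ⇒ runs load Q ⇒ runs load runs load Q ⇒ runs load runs load runs load Q ⇒ runs load runs load runs load runs load Q ⇒ runs load runs load runs load runs load runs a load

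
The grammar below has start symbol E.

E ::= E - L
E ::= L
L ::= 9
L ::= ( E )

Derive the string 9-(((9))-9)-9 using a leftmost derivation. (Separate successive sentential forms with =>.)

E => E-L   [E ::= E - L]
E-L => E-L-L   [E ::= E - L]
E-L-L => L-L-L   [E ::= L]
L-L-L => 9-L-L   [L ::= 9]
9-L-L => 9-(E)-L   [L ::= ( E )]
9-(E)-L => 9-(E-L)-L   [E ::= E - L]
9-(E-L)-L => 9-(L-L)-L   [E ::= L]
9-(L-L)-L => 9-((E)-L)-L   [L ::= ( E )]
9-((E)-L)-L => 9-((L)-L)-L   [E ::= L]
9-((L)-L)-L => 9-(((E))-L)-L   [L ::= ( E )]
9-(((E))-L)-L => 9-(((L))-L)-L   [E ::= L]
9-(((L))-L)-L => 9-(((9))-L)-L   [L ::= 9]
9-(((9))-L)-L => 9-(((9))-9)-L   [L ::= 9]
9-(((9))-9)-L => 9-(((9))-9)-9   [L ::= 9]

E => E-L => E-L-L => L-L-L => 9-L-L => 9-(E)-L => 9-(E-L)-L => 9-(L-L)-L => 9-((E)-L)-L => 9-((L)-L)-L => 9-(((E))-L)-L => 9-(((L))-L)-L => 9-(((9))-L)-L => 9-(((9))-9)-L => 9-(((9))-9)-9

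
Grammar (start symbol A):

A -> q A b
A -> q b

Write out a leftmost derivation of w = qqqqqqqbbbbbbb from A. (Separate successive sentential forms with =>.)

A => qAb => qqAbb => qqqAbbb => qqqqAbbbb => qqqqqAbbbbb => qqqqqqAbbbbbb => qqqqqqqbbbbbbb

A => qAb   [A -> q A b]
qAb => qqAbb   [A -> q A b]
qqAbb => qqqAbbb   [A -> q A b]
qqqAbbb => qqqqAbbbb   [A -> q A b]
qqqqAbbbb => qqqqqAbbbbb   [A -> q A b]
qqqqqAbbbbb => qqqqqqAbbbbbb   [A -> q A b]
qqqqqqAbbbbbb => qqqqqqqbbbbbbb   [A -> q b]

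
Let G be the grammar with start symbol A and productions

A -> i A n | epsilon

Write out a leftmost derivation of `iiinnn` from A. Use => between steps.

A => iAn   [A -> i A n]
iAn => iiAnn   [A -> i A n]
iiAnn => iiiAnnn   [A -> i A n]
iiiAnnn => iiinnn   [A -> epsilon]

A=>iAn=>iiAnn=>iiiAnnn=>iiinnn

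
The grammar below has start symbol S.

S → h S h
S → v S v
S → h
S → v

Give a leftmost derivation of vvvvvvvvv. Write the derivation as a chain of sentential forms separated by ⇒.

S ⇒ vSv   [S → v S v]
vSv ⇒ vvSvv   [S → v S v]
vvSvv ⇒ vvvSvvv   [S → v S v]
vvvSvvv ⇒ vvvvSvvvv   [S → v S v]
vvvvSvvvv ⇒ vvvvvvvvv   [S → v]

S⇒vSv⇒vvSvv⇒vvvSvvv⇒vvvvSvvvv⇒vvvvvvvvv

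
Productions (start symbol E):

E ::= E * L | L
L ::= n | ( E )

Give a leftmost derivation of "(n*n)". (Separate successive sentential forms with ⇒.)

E ⇒ L ⇒ (E) ⇒ (E*L) ⇒ (L*L) ⇒ (n*L) ⇒ (n*n)

E ⇒ L   [E ::= L]
L ⇒ (E)   [L ::= ( E )]
(E) ⇒ (E*L)   [E ::= E * L]
(E*L) ⇒ (L*L)   [E ::= L]
(L*L) ⇒ (n*L)   [L ::= n]
(n*L) ⇒ (n*n)   [L ::= n]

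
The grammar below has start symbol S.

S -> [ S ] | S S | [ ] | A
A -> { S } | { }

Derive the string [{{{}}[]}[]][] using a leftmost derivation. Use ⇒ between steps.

S ⇒ SS ⇒ [S]S ⇒ [SS]S ⇒ [AS]S ⇒ [{S}S]S ⇒ [{SS}S]S ⇒ [{AS}S]S ⇒ [{{S}S}S]S ⇒ [{{A}S}S]S ⇒ [{{{}}S}S]S ⇒ [{{{}}[]}S]S ⇒ [{{{}}[]}[]]S ⇒ [{{{}}[]}[]][]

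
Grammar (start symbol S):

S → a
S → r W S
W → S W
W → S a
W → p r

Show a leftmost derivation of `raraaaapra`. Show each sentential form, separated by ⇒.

S ⇒ rWS ⇒ rSWS ⇒ raWS ⇒ raSWS ⇒ rarWSWS ⇒ rarSWSWS ⇒ raraWSWS ⇒ raraSaSWS ⇒ raraaaSWS ⇒ raraaaaWS ⇒ raraaaaprS ⇒ raraaaapra

S ⇒ rWS   [S → r W S]
rWS ⇒ rSWS   [W → S W]
rSWS ⇒ raWS   [S → a]
raWS ⇒ raSWS   [W → S W]
raSWS ⇒ rarWSWS   [S → r W S]
rarWSWS ⇒ rarSWSWS   [W → S W]
rarSWSWS ⇒ raraWSWS   [S → a]
raraWSWS ⇒ raraSaSWS   [W → S a]
raraSaSWS ⇒ raraaaSWS   [S → a]
raraaaSWS ⇒ raraaaaWS   [S → a]
raraaaaWS ⇒ raraaaaprS   [W → p r]
raraaaaprS ⇒ raraaaapra   [S → a]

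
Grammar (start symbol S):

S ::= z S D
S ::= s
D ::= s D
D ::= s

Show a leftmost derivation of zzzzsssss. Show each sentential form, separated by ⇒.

S ⇒ zSD ⇒ zzSDD ⇒ zzzSDDD ⇒ zzzzSDDDD ⇒ zzzzsDDDD ⇒ zzzzssDDD ⇒ zzzzsssDD ⇒ zzzzssssD ⇒ zzzzsssss

S ⇒ zSD   [S ::= z S D]
zSD ⇒ zzSDD   [S ::= z S D]
zzSDD ⇒ zzzSDDD   [S ::= z S D]
zzzSDDD ⇒ zzzzSDDDD   [S ::= z S D]
zzzzSDDDD ⇒ zzzzsDDDD   [S ::= s]
zzzzsDDDD ⇒ zzzzssDDD   [D ::= s]
zzzzssDDD ⇒ zzzzsssDD   [D ::= s]
zzzzsssDD ⇒ zzzzssssD   [D ::= s]
zzzzssssD ⇒ zzzzsssss   [D ::= s]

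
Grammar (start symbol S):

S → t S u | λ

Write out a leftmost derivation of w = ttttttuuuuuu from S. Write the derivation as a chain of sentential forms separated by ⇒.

S ⇒ tSu ⇒ ttSuu ⇒ tttSuuu ⇒ ttttSuuuu ⇒ tttttSuuuuu ⇒ ttttttSuuuuuu ⇒ ttttttuuuuuu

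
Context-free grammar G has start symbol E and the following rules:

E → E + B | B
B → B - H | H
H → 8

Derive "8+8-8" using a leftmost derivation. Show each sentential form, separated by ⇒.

E ⇒ E+B ⇒ B+B ⇒ H+B ⇒ 8+B ⇒ 8+B-H ⇒ 8+H-H ⇒ 8+8-H ⇒ 8+8-8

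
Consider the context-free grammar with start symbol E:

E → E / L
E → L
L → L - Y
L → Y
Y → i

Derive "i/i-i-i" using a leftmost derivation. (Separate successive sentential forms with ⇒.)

E ⇒ E/L ⇒ L/L ⇒ Y/L ⇒ i/L ⇒ i/L-Y ⇒ i/L-Y-Y ⇒ i/Y-Y-Y ⇒ i/i-Y-Y ⇒ i/i-i-Y ⇒ i/i-i-i

E ⇒ E/L   [E → E / L]
E/L ⇒ L/L   [E → L]
L/L ⇒ Y/L   [L → Y]
Y/L ⇒ i/L   [Y → i]
i/L ⇒ i/L-Y   [L → L - Y]
i/L-Y ⇒ i/L-Y-Y   [L → L - Y]
i/L-Y-Y ⇒ i/Y-Y-Y   [L → Y]
i/Y-Y-Y ⇒ i/i-Y-Y   [Y → i]
i/i-Y-Y ⇒ i/i-i-Y   [Y → i]
i/i-i-Y ⇒ i/i-i-i   [Y → i]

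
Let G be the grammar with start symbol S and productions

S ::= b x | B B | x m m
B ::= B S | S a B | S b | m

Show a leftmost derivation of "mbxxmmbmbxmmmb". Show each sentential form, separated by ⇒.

S⇒BB⇒BSB⇒mSB⇒mbxB⇒mbxSb⇒mbxBBb⇒mbxBSBb⇒mbxSbSBb⇒mbxBBbSBb⇒mbxSbBbSBb⇒mbxxmmbBbSBb⇒mbxxmmbmbSBb⇒mbxxmmbmbxmmBb⇒mbxxmmbmbxmmmb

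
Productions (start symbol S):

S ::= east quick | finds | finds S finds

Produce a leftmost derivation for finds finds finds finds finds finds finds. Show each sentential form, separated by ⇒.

S ⇒ finds S finds ⇒ finds finds S finds finds ⇒ finds finds finds S finds finds finds ⇒ finds finds finds finds finds finds finds

S ⇒ finds S finds   [S ::= finds S finds]
finds S finds ⇒ finds finds S finds finds   [S ::= finds S finds]
finds finds S finds finds ⇒ finds finds finds S finds finds finds   [S ::= finds S finds]
finds finds finds S finds finds finds ⇒ finds finds finds finds finds finds finds   [S ::= finds]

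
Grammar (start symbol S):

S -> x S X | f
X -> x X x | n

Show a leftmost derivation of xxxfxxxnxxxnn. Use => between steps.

S => xSX => xxSXX => xxxSXXX => xxxfXXX => xxxfxXxXX => xxxfxxXxxXX => xxxfxxxXxxxXX => xxxfxxxnxxxXX => xxxfxxxnxxxnX => xxxfxxxnxxxnn

S => xSX   [S -> x S X]
xSX => xxSXX   [S -> x S X]
xxSXX => xxxSXXX   [S -> x S X]
xxxSXXX => xxxfXXX   [S -> f]
xxxfXXX => xxxfxXxXX   [X -> x X x]
xxxfxXxXX => xxxfxxXxxXX   [X -> x X x]
xxxfxxXxxXX => xxxfxxxXxxxXX   [X -> x X x]
xxxfxxxXxxxXX => xxxfxxxnxxxXX   [X -> n]
xxxfxxxnxxxXX => xxxfxxxnxxxnX   [X -> n]
xxxfxxxnxxxnX => xxxfxxxnxxxnn   [X -> n]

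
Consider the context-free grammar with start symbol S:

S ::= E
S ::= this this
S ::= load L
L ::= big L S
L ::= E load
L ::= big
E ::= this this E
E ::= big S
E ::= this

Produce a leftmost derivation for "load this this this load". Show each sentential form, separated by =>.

S => load L => load E load => load this this E load => load this this this load

S => load L   [S ::= load L]
load L => load E load   [L ::= E load]
load E load => load this this E load   [E ::= this this E]
load this this E load => load this this this load   [E ::= this]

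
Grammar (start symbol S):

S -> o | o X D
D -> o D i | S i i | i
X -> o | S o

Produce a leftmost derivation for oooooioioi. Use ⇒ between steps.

S ⇒ oXD   [S -> o X D]
oXD ⇒ oSoD   [X -> S o]
oSoD ⇒ ooXDoD   [S -> o X D]
ooXDoD ⇒ ooSoDoD   [X -> S o]
ooSoDoD ⇒ oooXDoDoD   [S -> o X D]
oooXDoDoD ⇒ oooSoDoDoD   [X -> S o]
oooSoDoDoD ⇒ oooooDoDoD   [S -> o]
oooooDoDoD ⇒ oooooioDoD   [D -> i]
oooooioDoD ⇒ oooooioioD   [D -> i]
oooooioioD ⇒ oooooioioi   [D -> i]

S ⇒ oXD ⇒ oSoD ⇒ ooXDoD ⇒ ooSoDoD ⇒ oooXDoDoD ⇒ oooSoDoDoD ⇒ oooooDoDoD ⇒ oooooioDoD ⇒ oooooioioD ⇒ oooooioioi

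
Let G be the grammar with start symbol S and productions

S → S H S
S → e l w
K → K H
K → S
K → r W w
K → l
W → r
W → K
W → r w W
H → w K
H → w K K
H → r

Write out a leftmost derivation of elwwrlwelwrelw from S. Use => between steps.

S => SHS => SHSHS => elwHSHS => elwwKSHS => elwwrWwSHS => elwwrKwSHS => elwwrlwSHS => elwwrlwelwHS => elwwrlwelwrS => elwwrlwelwrelw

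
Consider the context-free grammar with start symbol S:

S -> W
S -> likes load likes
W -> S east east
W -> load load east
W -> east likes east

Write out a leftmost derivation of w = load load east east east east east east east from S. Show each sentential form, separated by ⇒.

S ⇒ W   [S -> W]
W ⇒ S east east   [W -> S east east]
S east east ⇒ W east east   [S -> W]
W east east ⇒ S east east east east   [W -> S east east]
S east east east east ⇒ W east east east east   [S -> W]
W east east east east ⇒ S east east east east east east   [W -> S east east]
S east east east east east east ⇒ W east east east east east east   [S -> W]
W east east east east east east ⇒ load load east east east east east east east   [W -> load load east]

S ⇒ W ⇒ S east east ⇒ W east east ⇒ S east east east east ⇒ W east east east east ⇒ S east east east east east east ⇒ W east east east east east east ⇒ load load east east east east east east east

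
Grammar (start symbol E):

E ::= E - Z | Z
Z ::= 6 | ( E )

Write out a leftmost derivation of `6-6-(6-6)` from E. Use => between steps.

E=>E-Z=>E-Z-Z=>Z-Z-Z=>6-Z-Z=>6-6-Z=>6-6-(E)=>6-6-(E-Z)=>6-6-(Z-Z)=>6-6-(6-Z)=>6-6-(6-6)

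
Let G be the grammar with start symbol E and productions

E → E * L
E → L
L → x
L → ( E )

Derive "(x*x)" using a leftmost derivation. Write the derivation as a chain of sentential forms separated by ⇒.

E⇒L⇒(E)⇒(E*L)⇒(L*L)⇒(x*L)⇒(x*x)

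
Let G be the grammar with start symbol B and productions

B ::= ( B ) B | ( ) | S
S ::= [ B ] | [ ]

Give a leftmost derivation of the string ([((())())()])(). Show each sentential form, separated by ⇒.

B ⇒ (B)B ⇒ (S)B ⇒ ([B])B ⇒ ([(B)B])B ⇒ ([((B)B)B])B ⇒ ([((())B)B])B ⇒ ([((())())B])B ⇒ ([((())())()])B ⇒ ([((())())()])()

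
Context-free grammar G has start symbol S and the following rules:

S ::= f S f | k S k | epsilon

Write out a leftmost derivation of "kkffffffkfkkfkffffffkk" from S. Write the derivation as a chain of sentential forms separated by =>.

S => kSk   [S ::= k S k]
kSk => kkSkk   [S ::= k S k]
kkSkk => kkfSfkk   [S ::= f S f]
kkfSfkk => kkffSffkk   [S ::= f S f]
kkffSffkk => kkfffSfffkk   [S ::= f S f]
kkfffSfffkk => kkffffSffffkk   [S ::= f S f]
kkffffSffffkk => kkfffffSfffffkk   [S ::= f S f]
kkfffffSfffffkk => kkffffffSffffffkk   [S ::= f S f]
kkffffffSffffffkk => kkffffffkSkffffffkk   [S ::= k S k]
kkffffffkSkffffffkk => kkffffffkfSfkffffffkk   [S ::= f S f]
kkffffffkfSfkffffffkk => kkffffffkfkSkfkffffffkk   [S ::= k S k]
kkffffffkfkSkfkffffffkk => kkffffffkfkkfkffffffkk   [S ::= epsilon]

S => kSk => kkSkk => kkfSfkk => kkffSffkk => kkfffSfffkk => kkffffSffffkk => kkfffffSfffffkk => kkffffffSffffffkk => kkffffffkSkffffffkk => kkffffffkfSfkffffffkk => kkffffffkfkSkfkffffffkk => kkffffffkfkkfkffffffkk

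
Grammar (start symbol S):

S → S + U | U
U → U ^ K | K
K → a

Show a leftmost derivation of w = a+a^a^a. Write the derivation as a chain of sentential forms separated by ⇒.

S⇒S+U⇒U+U⇒K+U⇒a+U⇒a+U^K⇒a+U^K^K⇒a+K^K^K⇒a+a^K^K⇒a+a^a^K⇒a+a^a^a

S ⇒ S+U   [S → S + U]
S+U ⇒ U+U   [S → U]
U+U ⇒ K+U   [U → K]
K+U ⇒ a+U   [K → a]
a+U ⇒ a+U^K   [U → U ^ K]
a+U^K ⇒ a+U^K^K   [U → U ^ K]
a+U^K^K ⇒ a+K^K^K   [U → K]
a+K^K^K ⇒ a+a^K^K   [K → a]
a+a^K^K ⇒ a+a^a^K   [K → a]
a+a^a^K ⇒ a+a^a^a   [K → a]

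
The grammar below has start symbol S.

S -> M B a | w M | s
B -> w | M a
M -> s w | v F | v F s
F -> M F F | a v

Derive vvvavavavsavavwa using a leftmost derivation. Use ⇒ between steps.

S⇒MBa⇒vFBa⇒vMFFBa⇒vvFsFFBa⇒vvMFFsFFBa⇒vvvFFFsFFBa⇒vvvavFFsFFBa⇒vvvavavFsFFBa⇒vvvavavavsFFBa⇒vvvavavavsavFBa⇒vvvavavavsavavBa⇒vvvavavavsavavwa

S ⇒ MBa   [S -> M B a]
MBa ⇒ vFBa   [M -> v F]
vFBa ⇒ vMFFBa   [F -> M F F]
vMFFBa ⇒ vvFsFFBa   [M -> v F s]
vvFsFFBa ⇒ vvMFFsFFBa   [F -> M F F]
vvMFFsFFBa ⇒ vvvFFFsFFBa   [M -> v F]
vvvFFFsFFBa ⇒ vvvavFFsFFBa   [F -> a v]
vvvavFFsFFBa ⇒ vvvavavFsFFBa   [F -> a v]
vvvavavFsFFBa ⇒ vvvavavavsFFBa   [F -> a v]
vvvavavavsFFBa ⇒ vvvavavavsavFBa   [F -> a v]
vvvavavavsavFBa ⇒ vvvavavavsavavBa   [F -> a v]
vvvavavavsavavBa ⇒ vvvavavavsavavwa   [B -> w]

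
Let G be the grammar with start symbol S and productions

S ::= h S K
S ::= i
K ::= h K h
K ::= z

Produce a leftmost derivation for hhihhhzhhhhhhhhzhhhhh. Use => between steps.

S=>hSK=>hhSKK=>hhiKK=>hhihKhK=>hhihhKhhK=>hhihhhKhhhK=>hhihhhzhhhK=>hhihhhzhhhhKh=>hhihhhzhhhhhKhh=>hhihhhzhhhhhhKhhh=>hhihhhzhhhhhhhKhhhh=>hhihhhzhhhhhhhhKhhhhh=>hhihhhzhhhhhhhhzhhhhh

S => hSK   [S ::= h S K]
hSK => hhSKK   [S ::= h S K]
hhSKK => hhiKK   [S ::= i]
hhiKK => hhihKhK   [K ::= h K h]
hhihKhK => hhihhKhhK   [K ::= h K h]
hhihhKhhK => hhihhhKhhhK   [K ::= h K h]
hhihhhKhhhK => hhihhhzhhhK   [K ::= z]
hhihhhzhhhK => hhihhhzhhhhKh   [K ::= h K h]
hhihhhzhhhhKh => hhihhhzhhhhhKhh   [K ::= h K h]
hhihhhzhhhhhKhh => hhihhhzhhhhhhKhhh   [K ::= h K h]
hhihhhzhhhhhhKhhh => hhihhhzhhhhhhhKhhhh   [K ::= h K h]
hhihhhzhhhhhhhKhhhh => hhihhhzhhhhhhhhKhhhhh   [K ::= h K h]
hhihhhzhhhhhhhhKhhhhh => hhihhhzhhhhhhhhzhhhhh   [K ::= z]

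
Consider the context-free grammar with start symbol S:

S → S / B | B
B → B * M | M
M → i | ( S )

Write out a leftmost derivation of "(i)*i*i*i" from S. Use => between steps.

S => B   [S → B]
B => B*M   [B → B * M]
B*M => B*M*M   [B → B * M]
B*M*M => B*M*M*M   [B → B * M]
B*M*M*M => M*M*M*M   [B → M]
M*M*M*M => (S)*M*M*M   [M → ( S )]
(S)*M*M*M => (B)*M*M*M   [S → B]
(B)*M*M*M => (M)*M*M*M   [B → M]
(M)*M*M*M => (i)*M*M*M   [M → i]
(i)*M*M*M => (i)*i*M*M   [M → i]
(i)*i*M*M => (i)*i*i*M   [M → i]
(i)*i*i*M => (i)*i*i*i   [M → i]

S => B => B*M => B*M*M => B*M*M*M => M*M*M*M => (S)*M*M*M => (B)*M*M*M => (M)*M*M*M => (i)*M*M*M => (i)*i*M*M => (i)*i*i*M => (i)*i*i*i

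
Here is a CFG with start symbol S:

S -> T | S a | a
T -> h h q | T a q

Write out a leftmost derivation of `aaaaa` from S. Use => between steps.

S => Sa   [S -> S a]
Sa => Saa   [S -> S a]
Saa => Saaa   [S -> S a]
Saaa => Saaaa   [S -> S a]
Saaaa => aaaaa   [S -> a]

S => Sa => Saa => Saaa => Saaaa => aaaaa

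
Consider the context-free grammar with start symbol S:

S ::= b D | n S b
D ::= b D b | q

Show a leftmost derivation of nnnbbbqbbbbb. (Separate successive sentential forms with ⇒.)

S⇒nSb⇒nnSbb⇒nnnSbbb⇒nnnbDbbb⇒nnnbbDbbbb⇒nnnbbbDbbbbb⇒nnnbbbqbbbbb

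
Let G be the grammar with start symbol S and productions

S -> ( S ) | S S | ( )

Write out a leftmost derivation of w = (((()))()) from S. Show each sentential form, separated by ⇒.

S ⇒ (S) ⇒ (SS) ⇒ ((S)S) ⇒ (((S))S) ⇒ (((()))S) ⇒ (((()))())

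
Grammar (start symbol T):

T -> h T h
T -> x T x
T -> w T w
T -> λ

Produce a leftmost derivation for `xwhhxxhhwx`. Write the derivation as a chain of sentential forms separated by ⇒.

T ⇒ xTx ⇒ xwTwx ⇒ xwhThwx ⇒ xwhhThhwx ⇒ xwhhxTxhhwx ⇒ xwhhxxhhwx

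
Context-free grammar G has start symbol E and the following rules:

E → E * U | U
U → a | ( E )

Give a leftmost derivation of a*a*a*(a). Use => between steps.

E => E*U   [E → E * U]
E*U => E*U*U   [E → E * U]
E*U*U => E*U*U*U   [E → E * U]
E*U*U*U => U*U*U*U   [E → U]
U*U*U*U => a*U*U*U   [U → a]
a*U*U*U => a*a*U*U   [U → a]
a*a*U*U => a*a*a*U   [U → a]
a*a*a*U => a*a*a*(E)   [U → ( E )]
a*a*a*(E) => a*a*a*(U)   [E → U]
a*a*a*(U) => a*a*a*(a)   [U → a]

E => E*U => E*U*U => E*U*U*U => U*U*U*U => a*U*U*U => a*a*U*U => a*a*a*U => a*a*a*(E) => a*a*a*(U) => a*a*a*(a)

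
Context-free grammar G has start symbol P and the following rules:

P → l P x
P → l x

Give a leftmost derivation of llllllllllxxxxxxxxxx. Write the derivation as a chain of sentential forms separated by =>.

P => lPx => llPxx => lllPxxx => llllPxxxx => lllllPxxxxx => llllllPxxxxxx => lllllllPxxxxxxx => llllllllPxxxxxxxx => lllllllllPxxxxxxxxx => llllllllllxxxxxxxxxx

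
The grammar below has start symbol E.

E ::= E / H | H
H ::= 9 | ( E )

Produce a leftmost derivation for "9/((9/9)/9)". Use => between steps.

E=>E/H=>H/H=>9/H=>9/(E)=>9/(E/H)=>9/(H/H)=>9/((E)/H)=>9/((E/H)/H)=>9/((H/H)/H)=>9/((9/H)/H)=>9/((9/9)/H)=>9/((9/9)/9)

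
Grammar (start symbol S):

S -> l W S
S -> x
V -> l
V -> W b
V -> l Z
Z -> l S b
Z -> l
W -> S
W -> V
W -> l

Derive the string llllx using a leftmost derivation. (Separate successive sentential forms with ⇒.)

S ⇒ lWS   [S -> l W S]
lWS ⇒ llS   [W -> l]
llS ⇒ lllWS   [S -> l W S]
lllWS ⇒ lllVS   [W -> V]
lllVS ⇒ llllS   [V -> l]
llllS ⇒ llllx   [S -> x]

S ⇒ lWS ⇒ llS ⇒ lllWS ⇒ lllVS ⇒ llllS ⇒ llllx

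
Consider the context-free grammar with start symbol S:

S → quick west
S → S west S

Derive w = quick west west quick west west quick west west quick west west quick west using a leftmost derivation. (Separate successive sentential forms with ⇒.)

S ⇒ S west S ⇒ S west S west S ⇒ S west S west S west S ⇒ S west S west S west S west S ⇒ quick west west S west S west S west S ⇒ quick west west quick west west S west S west S ⇒ quick west west quick west west quick west west S west S ⇒ quick west west quick west west quick west west quick west west S ⇒ quick west west quick west west quick west west quick west west quick west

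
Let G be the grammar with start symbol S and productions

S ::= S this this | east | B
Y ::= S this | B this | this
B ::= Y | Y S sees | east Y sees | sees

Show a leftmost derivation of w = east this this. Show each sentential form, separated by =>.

S => B   [S ::= B]
B => Y   [B ::= Y]
Y => S this   [Y ::= S this]
S this => B this   [S ::= B]
B this => Y this   [B ::= Y]
Y this => S this this   [Y ::= S this]
S this this => east this this   [S ::= east]

S => B => Y => S this => B this => Y this => S this this => east this this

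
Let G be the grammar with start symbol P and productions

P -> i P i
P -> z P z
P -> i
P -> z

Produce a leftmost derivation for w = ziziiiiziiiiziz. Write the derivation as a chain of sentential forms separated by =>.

P => zPz   [P -> z P z]
zPz => ziPiz   [P -> i P i]
ziPiz => zizPziz   [P -> z P z]
zizPziz => ziziPiziz   [P -> i P i]
ziziPiziz => ziziiPiiziz   [P -> i P i]
ziziiPiiziz => ziziiiPiiiziz   [P -> i P i]
ziziiiPiiiziz => ziziiiiPiiiiziz   [P -> i P i]
ziziiiiPiiiiziz => ziziiiiziiiiziz   [P -> z]

P => zPz => ziPiz => zizPziz => ziziPiziz => ziziiPiiziz => ziziiiPiiiziz => ziziiiiPiiiiziz => ziziiiiziiiiziz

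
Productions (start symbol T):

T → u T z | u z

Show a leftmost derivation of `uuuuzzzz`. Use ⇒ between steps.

T ⇒ uTz ⇒ uuTzz ⇒ uuuTzzz ⇒ uuuuzzzz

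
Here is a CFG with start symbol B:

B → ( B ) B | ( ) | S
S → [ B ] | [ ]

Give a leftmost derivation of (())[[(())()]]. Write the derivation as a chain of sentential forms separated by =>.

B => (B)B => (())B => (())S => (())[B] => (())[S] => (())[[B]] => (())[[(B)B]] => (())[[(())B]] => (())[[(())()]]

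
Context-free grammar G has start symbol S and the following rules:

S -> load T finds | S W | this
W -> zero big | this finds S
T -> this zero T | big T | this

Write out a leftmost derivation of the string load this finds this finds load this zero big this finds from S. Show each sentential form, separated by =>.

S => S W => load T finds W => load this finds W => load this finds this finds S => load this finds this finds load T finds => load this finds this finds load this zero T finds => load this finds this finds load this zero big T finds => load this finds this finds load this zero big this finds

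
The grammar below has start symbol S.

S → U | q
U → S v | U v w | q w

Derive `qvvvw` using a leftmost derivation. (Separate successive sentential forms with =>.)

S => U => Uvw => Svvw => Uvvw => Svvvw => qvvvw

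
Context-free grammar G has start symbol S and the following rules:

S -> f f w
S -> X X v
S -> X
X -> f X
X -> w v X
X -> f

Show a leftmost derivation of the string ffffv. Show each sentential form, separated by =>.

S => XXv   [S -> X X v]
XXv => fXXv   [X -> f X]
fXXv => ffXXv   [X -> f X]
ffXXv => fffXv   [X -> f]
fffXv => ffffv   [X -> f]

S => XXv => fXXv => ffXXv => fffXv => ffffv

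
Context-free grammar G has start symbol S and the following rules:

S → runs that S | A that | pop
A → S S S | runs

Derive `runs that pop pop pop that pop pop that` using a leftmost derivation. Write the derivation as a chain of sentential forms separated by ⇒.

S ⇒ A that ⇒ S S S that ⇒ runs that S S S that ⇒ runs that A that S S that ⇒ runs that S S S that S S that ⇒ runs that pop S S that S S that ⇒ runs that pop pop S that S S that ⇒ runs that pop pop pop that S S that ⇒ runs that pop pop pop that pop S that ⇒ runs that pop pop pop that pop pop that

S ⇒ A that   [S → A that]
A that ⇒ S S S that   [A → S S S]
S S S that ⇒ runs that S S S that   [S → runs that S]
runs that S S S that ⇒ runs that A that S S that   [S → A that]
runs that A that S S that ⇒ runs that S S S that S S that   [A → S S S]
runs that S S S that S S that ⇒ runs that pop S S that S S that   [S → pop]
runs that pop S S that S S that ⇒ runs that pop pop S that S S that   [S → pop]
runs that pop pop S that S S that ⇒ runs that pop pop pop that S S that   [S → pop]
runs that pop pop pop that S S that ⇒ runs that pop pop pop that pop S that   [S → pop]
runs that pop pop pop that pop S that ⇒ runs that pop pop pop that pop pop that   [S → pop]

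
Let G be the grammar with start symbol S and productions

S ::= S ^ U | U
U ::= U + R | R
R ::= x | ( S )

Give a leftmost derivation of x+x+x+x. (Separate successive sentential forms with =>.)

S => U => U+R => U+R+R => U+R+R+R => R+R+R+R => x+R+R+R => x+x+R+R => x+x+x+R => x+x+x+x

S => U   [S ::= U]
U => U+R   [U ::= U + R]
U+R => U+R+R   [U ::= U + R]
U+R+R => U+R+R+R   [U ::= U + R]
U+R+R+R => R+R+R+R   [U ::= R]
R+R+R+R => x+R+R+R   [R ::= x]
x+R+R+R => x+x+R+R   [R ::= x]
x+x+R+R => x+x+x+R   [R ::= x]
x+x+x+R => x+x+x+x   [R ::= x]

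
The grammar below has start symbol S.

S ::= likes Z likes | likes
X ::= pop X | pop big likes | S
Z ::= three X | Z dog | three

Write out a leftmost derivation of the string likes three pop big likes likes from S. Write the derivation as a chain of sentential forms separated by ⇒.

S ⇒ likes Z likes   [S ::= likes Z likes]
likes Z likes ⇒ likes three X likes   [Z ::= three X]
likes three X likes ⇒ likes three pop big likes likes   [X ::= pop big likes]

S ⇒ likes Z likes ⇒ likes three X likes ⇒ likes three pop big likes likes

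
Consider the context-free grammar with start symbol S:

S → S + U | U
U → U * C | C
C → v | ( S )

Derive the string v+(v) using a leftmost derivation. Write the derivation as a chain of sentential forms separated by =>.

S => S+U   [S → S + U]
S+U => U+U   [S → U]
U+U => C+U   [U → C]
C+U => v+U   [C → v]
v+U => v+C   [U → C]
v+C => v+(S)   [C → ( S )]
v+(S) => v+(U)   [S → U]
v+(U) => v+(C)   [U → C]
v+(C) => v+(v)   [C → v]

S => S+U => U+U => C+U => v+U => v+C => v+(S) => v+(U) => v+(C) => v+(v)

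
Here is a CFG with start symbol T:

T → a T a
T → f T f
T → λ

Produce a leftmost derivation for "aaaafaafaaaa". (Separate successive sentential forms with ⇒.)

T ⇒ aTa   [T → a T a]
aTa ⇒ aaTaa   [T → a T a]
aaTaa ⇒ aaaTaaa   [T → a T a]
aaaTaaa ⇒ aaaaTaaaa   [T → a T a]
aaaaTaaaa ⇒ aaaafTfaaaa   [T → f T f]
aaaafTfaaaa ⇒ aaaafaTafaaaa   [T → a T a]
aaaafaTafaaaa ⇒ aaaafaafaaaa   [T → λ]

T⇒aTa⇒aaTaa⇒aaaTaaa⇒aaaaTaaaa⇒aaaafTfaaaa⇒aaaafaTafaaaa⇒aaaafaafaaaa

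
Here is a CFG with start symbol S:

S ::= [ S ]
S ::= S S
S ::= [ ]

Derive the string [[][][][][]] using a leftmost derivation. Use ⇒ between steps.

S⇒[S]⇒[SS]⇒[SSS]⇒[SSSS]⇒[SSSSS]⇒[[]SSSS]⇒[[][]SSS]⇒[[][][]SS]⇒[[][][][]S]⇒[[][][][][]]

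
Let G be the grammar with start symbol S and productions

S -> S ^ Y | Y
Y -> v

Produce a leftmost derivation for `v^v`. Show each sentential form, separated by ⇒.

S ⇒ S^Y ⇒ Y^Y ⇒ v^Y ⇒ v^v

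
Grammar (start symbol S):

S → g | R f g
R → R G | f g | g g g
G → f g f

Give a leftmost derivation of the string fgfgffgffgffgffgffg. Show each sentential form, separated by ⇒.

S ⇒ Rfg ⇒ RGfg ⇒ RGGfg ⇒ RGGGfg ⇒ RGGGGfg ⇒ RGGGGGfg ⇒ fgGGGGGfg ⇒ fgfgfGGGGfg ⇒ fgfgffgfGGGfg ⇒ fgfgffgffgfGGfg ⇒ fgfgffgffgffgfGfg ⇒ fgfgffgffgffgffgffg

S ⇒ Rfg   [S → R f g]
Rfg ⇒ RGfg   [R → R G]
RGfg ⇒ RGGfg   [R → R G]
RGGfg ⇒ RGGGfg   [R → R G]
RGGGfg ⇒ RGGGGfg   [R → R G]
RGGGGfg ⇒ RGGGGGfg   [R → R G]
RGGGGGfg ⇒ fgGGGGGfg   [R → f g]
fgGGGGGfg ⇒ fgfgfGGGGfg   [G → f g f]
fgfgfGGGGfg ⇒ fgfgffgfGGGfg   [G → f g f]
fgfgffgfGGGfg ⇒ fgfgffgffgfGGfg   [G → f g f]
fgfgffgffgfGGfg ⇒ fgfgffgffgffgfGfg   [G → f g f]
fgfgffgffgffgfGfg ⇒ fgfgffgffgffgffgffg   [G → f g f]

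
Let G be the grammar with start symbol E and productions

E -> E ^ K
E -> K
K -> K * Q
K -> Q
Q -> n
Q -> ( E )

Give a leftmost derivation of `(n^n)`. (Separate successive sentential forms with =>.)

E => K   [E -> K]
K => Q   [K -> Q]
Q => (E)   [Q -> ( E )]
(E) => (E^K)   [E -> E ^ K]
(E^K) => (K^K)   [E -> K]
(K^K) => (Q^K)   [K -> Q]
(Q^K) => (n^K)   [Q -> n]
(n^K) => (n^Q)   [K -> Q]
(n^Q) => (n^n)   [Q -> n]

E => K => Q => (E) => (E^K) => (K^K) => (Q^K) => (n^K) => (n^Q) => (n^n)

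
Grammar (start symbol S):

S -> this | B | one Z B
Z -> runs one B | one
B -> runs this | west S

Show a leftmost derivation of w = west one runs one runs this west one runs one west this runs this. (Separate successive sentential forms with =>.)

S => B => west S => west one Z B => west one runs one B B => west one runs one runs this B => west one runs one runs this west S => west one runs one runs this west one Z B => west one runs one runs this west one runs one B B => west one runs one runs this west one runs one west S B => west one runs one runs this west one runs one west this B => west one runs one runs this west one runs one west this runs this

S => B   [S -> B]
B => west S   [B -> west S]
west S => west one Z B   [S -> one Z B]
west one Z B => west one runs one B B   [Z -> runs one B]
west one runs one B B => west one runs one runs this B   [B -> runs this]
west one runs one runs this B => west one runs one runs this west S   [B -> west S]
west one runs one runs this west S => west one runs one runs this west one Z B   [S -> one Z B]
west one runs one runs this west one Z B => west one runs one runs this west one runs one B B   [Z -> runs one B]
west one runs one runs this west one runs one B B => west one runs one runs this west one runs one west S B   [B -> west S]
west one runs one runs this west one runs one west S B => west one runs one runs this west one runs one west this B   [S -> this]
west one runs one runs this west one runs one west this B => west one runs one runs this west one runs one west this runs this   [B -> runs this]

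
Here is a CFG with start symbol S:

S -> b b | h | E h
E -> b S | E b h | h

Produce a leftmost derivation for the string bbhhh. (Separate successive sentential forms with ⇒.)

S ⇒ Eh ⇒ bSh ⇒ bEhh ⇒ bbShh ⇒ bbhhh

S ⇒ Eh   [S -> E h]
Eh ⇒ bSh   [E -> b S]
bSh ⇒ bEhh   [S -> E h]
bEhh ⇒ bbShh   [E -> b S]
bbShh ⇒ bbhhh   [S -> h]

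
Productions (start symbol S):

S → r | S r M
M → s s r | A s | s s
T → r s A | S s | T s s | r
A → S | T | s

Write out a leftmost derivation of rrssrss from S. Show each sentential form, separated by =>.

S => SrM => SrMrM => rrMrM => rrssrM => rrssrss

S => SrM   [S → S r M]
SrM => SrMrM   [S → S r M]
SrMrM => rrMrM   [S → r]
rrMrM => rrssrM   [M → s s]
rrssrM => rrssrss   [M → s s]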